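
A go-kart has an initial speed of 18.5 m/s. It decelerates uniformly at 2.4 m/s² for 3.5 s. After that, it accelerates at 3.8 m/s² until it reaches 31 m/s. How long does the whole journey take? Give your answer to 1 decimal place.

Phase 1 (decelerating): v₀ = 18.5 m/s, a = -2.4 m/s².
v = v₀ + at = 18.5 + (-2.4)(3.5) = 10.1 m/s
Δx = v₀t + ½at² = 18.5·3.5 + 0.5·-2.4·3.5² = 50.0 m

Phase 2 (accelerating): v₀ = 10.1 m/s, a = 3.8 m/s².
v = v₀ + at → t = (31 − 10.1) / 3.8 = 5.50 s
v² = v₀² + 2aΔx → Δx = (31² − 10.1²)/(2·3.8) = 113 m
Total time = 3.50 + 5.50 = 9.00 s

9.0 s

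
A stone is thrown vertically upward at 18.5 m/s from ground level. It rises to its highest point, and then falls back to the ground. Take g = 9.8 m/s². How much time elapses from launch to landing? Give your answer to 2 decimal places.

3.78 s

Phase 1 (rising): v₀ = 18.5 m/s, a = -9.8 m/s².
v = v₀ + at → t = (0 − 18.5) / -9.8 = 1.89 s
v² = v₀² + 2aΔx → Δx = (0² − 18.5²)/(2·-9.8) = 17.5 m

Phase 2 (falling): v₀ = 0 m/s, a = -9.8 m/s².
Falls 17.5 m from rest: t = √(2·17.5/9.8) = 1.89 s; v = g·t = 18.5 m/s.
Total time = 1.89 + 1.89 = 3.78 s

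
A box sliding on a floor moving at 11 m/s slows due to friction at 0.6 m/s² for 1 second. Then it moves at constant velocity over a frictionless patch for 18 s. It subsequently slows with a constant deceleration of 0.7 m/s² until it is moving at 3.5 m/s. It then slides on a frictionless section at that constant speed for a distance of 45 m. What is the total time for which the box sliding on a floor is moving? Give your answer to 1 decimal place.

Phase 1 (decelerating): v₀ = 11.0 m/s, a = -0.6 m/s².
v = v₀ + at = 11.0 + (-0.6)(1) = 10.4 m/s
Δx = v₀t + ½at² = 11.0·1 + 0.5·-0.6·1² = 10.7 m

Phase 2 (constant speed): v₀ = 10.4 m/s, a = 0 m/s².
v = v₀ + at = 10.4 + (0)(18) = 10.4 m/s
Δx = v₀t + ½at² = 10.4·18 + 0.5·0·18² = 187 m

Phase 3 (decelerating): v₀ = 10.4 m/s, a = -0.7 m/s².
v = v₀ + at → t = (3.5 − 10.4) / -0.7 = 9.86 s
v² = v₀² + 2aΔx → Δx = (3.5² − 10.4²)/(2·-0.7) = 68.5 m

Phase 4 (constant speed): v₀ = 3.50 m/s, a = 0 m/s².
Constant speed: t = d/v = 45/3.50 = 12.9 s
Total time = 1.00 + 18.0 + 9.86 + 12.9 = 41.7 s

41.7 s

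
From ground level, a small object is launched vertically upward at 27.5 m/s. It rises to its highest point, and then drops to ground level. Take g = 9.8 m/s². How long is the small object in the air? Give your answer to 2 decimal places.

5.61 s

Phase 1 (rising): v₀ = 27.5 m/s, a = -9.8 m/s².
v = v₀ + at → t = (0 − 27.5) / -9.8 = 2.81 s
v² = v₀² + 2aΔx → Δx = (0² − 27.5²)/(2·-9.8) = 38.6 m

Phase 2 (falling): v₀ = 0 m/s, a = -9.8 m/s².
Falls 38.6 m from rest: t = √(2·38.6/9.8) = 2.81 s; v = g·t = 27.5 m/s.
Total time = 2.81 + 2.81 = 5.61 s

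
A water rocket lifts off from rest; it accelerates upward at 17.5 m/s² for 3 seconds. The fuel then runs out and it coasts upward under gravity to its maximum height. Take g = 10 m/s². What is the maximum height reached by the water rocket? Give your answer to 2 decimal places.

216.56 m

Phase 1 (powered ascent): v₀ = 0 m/s, a = 17.5 m/s².
v = v₀ + at = 0 + (17.5)(3) = 52.5 m/s
Δx = v₀t + ½at² = 0·3 + 0.5·17.5·3² = 78.8 m

Phase 2 (coasting upward): v₀ = 52.5 m/s, a = -10 m/s².
v = v₀ + at → t = (0 − 52.5) / -10 = 5.25 s
v² = v₀² + 2aΔx → Δx = (0² − 52.5²)/(2·-10) = 138 m
Maximum height = 78.8 + 138 = 217 m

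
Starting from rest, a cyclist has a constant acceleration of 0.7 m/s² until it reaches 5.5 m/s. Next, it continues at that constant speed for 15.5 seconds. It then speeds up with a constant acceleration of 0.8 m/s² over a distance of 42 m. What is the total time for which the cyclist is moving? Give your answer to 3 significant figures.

Phase 1 (accelerating): v₀ = 0 m/s, a = 0.7 m/s².
v = v₀ + at → t = (5.5 − 0) / 0.7 = 7.86 s
v² = v₀² + 2aΔx → Δx = (5.5² − 0²)/(2·0.7) = 21.6 m

Phase 2 (constant speed): v₀ = 5.50 m/s, a = 0 m/s².
v = v₀ + at = 5.50 + (0)(15.5) = 5.50 m/s
Δx = v₀t + ½at² = 5.50·15.5 + 0.5·0·15.5² = 85.2 m

Phase 3 (accelerating): v₀ = 5.50 m/s, a = 0.8 m/s².
v² = v₀² + 2aΔx = 5.50² + 2·0.8·42 = 97.5 → v = 9.87 m/s
t = (v − v₀)/a = (9.87 − 5.50)/0.8 = 5.46 s
Total time = 7.86 + 15.5 + 5.46 = 28.8 s

28.8 s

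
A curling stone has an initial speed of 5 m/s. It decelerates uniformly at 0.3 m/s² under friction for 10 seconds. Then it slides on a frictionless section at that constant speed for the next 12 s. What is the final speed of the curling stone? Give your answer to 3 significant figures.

Phase 1 (decelerating): v₀ = 5.00 m/s, a = -0.3 m/s².
v = v₀ + at = 5.00 + (-0.3)(10) = 2.00 m/s
Δx = v₀t + ½at² = 5.00·10 + 0.5·-0.3·10² = 35.0 m

Phase 2 (constant speed): v₀ = 2.00 m/s, a = 0 m/s².
v = v₀ + at = 2.00 + (0)(12) = 2.00 m/s
Δx = v₀t + ½at² = 2.00·12 + 0.5·0·12² = 24.0 m
Final speed = 2.00 m/s

2.00 m/s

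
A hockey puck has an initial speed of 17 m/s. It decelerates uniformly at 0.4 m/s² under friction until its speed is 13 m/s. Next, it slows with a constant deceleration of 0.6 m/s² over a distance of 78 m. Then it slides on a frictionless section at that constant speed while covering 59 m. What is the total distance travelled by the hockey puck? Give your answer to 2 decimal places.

287.00 m

Phase 1 (decelerating): v₀ = 17.0 m/s, a = -0.4 m/s².
v = v₀ + at → t = (13 − 17.0) / -0.4 = 10.0 s
v² = v₀² + 2aΔx → Δx = (13² − 17.0²)/(2·-0.4) = 150 m

Phase 2 (decelerating): v₀ = 13.0 m/s, a = -0.6 m/s².
v² = v₀² + 2aΔx = 13.0² + 2·-0.6·78 = 75.4 → v = 8.68 m/s
t = (v − v₀)/a = (8.68 − 13.0)/-0.6 = 7.19 s

Phase 3 (constant speed): v₀ = 8.68 m/s, a = 0 m/s².
Constant speed: t = d/v = 59/8.68 = 6.79 s
Total distance = 150 + 78.0 + 59.0 = 287 m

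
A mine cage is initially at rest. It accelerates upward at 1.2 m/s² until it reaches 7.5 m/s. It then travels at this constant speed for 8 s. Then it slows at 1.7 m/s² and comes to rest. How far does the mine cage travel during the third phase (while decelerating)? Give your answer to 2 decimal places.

Phase 1 (accelerating): v₀ = 0 m/s, a = 1.2 m/s².
v = v₀ + at → t = (7.5 − 0) / 1.2 = 6.25 s
v² = v₀² + 2aΔx → Δx = (7.5² − 0²)/(2·1.2) = 23.4 m

Phase 2 (constant speed): v₀ = 7.50 m/s, a = 0 m/s².
v = v₀ + at = 7.50 + (0)(8) = 7.50 m/s
Δx = v₀t + ½at² = 7.50·8 + 0.5·0·8² = 60.0 m

Phase 3 (decelerating): v₀ = 7.50 m/s, a = -1.7 m/s².
v = v₀ + at → t = (0 − 7.50) / -1.7 = 4.41 s
v² = v₀² + 2aΔx → Δx = (0² − 7.50²)/(2·-1.7) = 16.5 m
Distance in phase 3 = 16.5 m

16.54 m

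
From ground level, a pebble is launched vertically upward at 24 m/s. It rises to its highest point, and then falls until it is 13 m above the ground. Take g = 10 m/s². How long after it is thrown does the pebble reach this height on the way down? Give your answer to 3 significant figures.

4.18 s

Phase 1 (rising): v₀ = 24.0 m/s, a = -10 m/s².
v = v₀ + at → t = (0 − 24.0) / -10 = 2.40 s
v² = v₀² + 2aΔx → Δx = (0² − 24.0²)/(2·-10) = 28.8 m

Phase 2 (falling): v₀ = 0 m/s, a = -10 m/s².
Falls 15.8 m from rest: t = √(2·15.8/10) = 1.78 s; v = g·t = 17.8 m/s.
Total time = 2.40 + 1.78 = 4.18 s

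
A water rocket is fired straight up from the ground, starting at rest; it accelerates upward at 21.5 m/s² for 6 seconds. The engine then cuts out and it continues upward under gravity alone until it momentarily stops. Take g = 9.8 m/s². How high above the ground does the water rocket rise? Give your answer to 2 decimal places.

1236.03 m

Phase 1 (powered ascent): v₀ = 0 m/s, a = 21.5 m/s².
v = v₀ + at = 0 + (21.5)(6) = 129 m/s
Δx = v₀t + ½at² = 0·6 + 0.5·21.5·6² = 387 m

Phase 2 (coasting upward): v₀ = 129 m/s, a = -9.8 m/s².
v = v₀ + at → t = (0 − 129) / -9.8 = 13.2 s
v² = v₀² + 2aΔx → Δx = (0² − 129²)/(2·-9.8) = 849 m
Maximum height = 387 + 849 = 1240 m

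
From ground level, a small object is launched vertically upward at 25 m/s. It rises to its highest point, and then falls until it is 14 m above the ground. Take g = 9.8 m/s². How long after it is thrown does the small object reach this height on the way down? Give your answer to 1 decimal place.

4.5 s

Phase 1 (rising): v₀ = 25.0 m/s, a = -9.8 m/s².
v = v₀ + at → t = (0 − 25.0) / -9.8 = 2.55 s
v² = v₀² + 2aΔx → Δx = (0² − 25.0²)/(2·-9.8) = 31.9 m

Phase 2 (falling): v₀ = 0 m/s, a = -9.8 m/s².
Falls 17.9 m from rest: t = √(2·17.9/9.8) = 1.91 s; v = g·t = 18.7 m/s.
Total time = 2.55 + 1.91 = 4.46 s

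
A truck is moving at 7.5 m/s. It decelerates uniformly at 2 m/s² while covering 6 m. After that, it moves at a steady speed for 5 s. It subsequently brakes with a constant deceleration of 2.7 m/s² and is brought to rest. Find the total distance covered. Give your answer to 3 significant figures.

Phase 1 (decelerating): v₀ = 7.50 m/s, a = -2 m/s².
v² = v₀² + 2aΔx = 7.50² + 2·-2·6 = 32.2 → v = 5.68 m/s
t = (v − v₀)/a = (5.68 − 7.50)/-2 = 0.911 s

Phase 2 (constant speed): v₀ = 5.68 m/s, a = 0 m/s².
v = v₀ + at = 5.68 + (0)(5) = 5.68 m/s
Δx = v₀t + ½at² = 5.68·5 + 0.5·0·5² = 28.4 m

Phase 3 (decelerating): v₀ = 5.68 m/s, a = -2.7 m/s².
v = v₀ + at → t = (0 − 5.68) / -2.7 = 2.10 s
v² = v₀² + 2aΔx → Δx = (0² − 5.68²)/(2·-2.7) = 5.97 m
Total distance = 6.00 + 28.4 + 5.97 = 40.4 m

40.4 m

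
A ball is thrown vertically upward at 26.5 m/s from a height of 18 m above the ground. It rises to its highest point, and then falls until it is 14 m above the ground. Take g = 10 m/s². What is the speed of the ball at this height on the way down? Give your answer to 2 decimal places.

Phase 1 (rising): v₀ = 26.5 m/s, a = -10 m/s².
v = v₀ + at → t = (0 − 26.5) / -10 = 2.65 s
v² = v₀² + 2aΔx → Δx = (0² − 26.5²)/(2·-10) = 35.1 m

Phase 2 (falling): v₀ = 0 m/s, a = -10 m/s².
Falls 39.1 m from rest: t = √(2·39.1/10) = 2.80 s; v = g·t = 28.0 m/s.
Final speed = 28.0 m/s

27.97 m/s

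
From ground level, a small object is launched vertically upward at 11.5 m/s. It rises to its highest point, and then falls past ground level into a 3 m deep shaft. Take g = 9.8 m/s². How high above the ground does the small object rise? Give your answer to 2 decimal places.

6.75 m

Phase 1 (rising): v₀ = 11.5 m/s, a = -9.8 m/s².
v = v₀ + at → t = (0 − 11.5) / -9.8 = 1.17 s
v² = v₀² + 2aΔx → Δx = (0² − 11.5²)/(2·-9.8) = 6.75 m
Maximum height = 6.75 m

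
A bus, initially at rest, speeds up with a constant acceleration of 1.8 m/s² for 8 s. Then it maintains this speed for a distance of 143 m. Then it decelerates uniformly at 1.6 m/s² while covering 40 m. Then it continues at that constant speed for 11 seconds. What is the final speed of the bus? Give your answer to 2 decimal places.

8.91 m/s

Phase 1 (accelerating): v₀ = 0 m/s, a = 1.8 m/s².
v = v₀ + at = 0 + (1.8)(8) = 14.4 m/s
Δx = v₀t + ½at² = 0·8 + 0.5·1.8·8² = 57.6 m

Phase 2 (constant speed): v₀ = 14.4 m/s, a = 0 m/s².
Constant speed: t = d/v = 143/14.4 = 9.93 s

Phase 3 (decelerating): v₀ = 14.4 m/s, a = -1.6 m/s².
v² = v₀² + 2aΔx = 14.4² + 2·-1.6·40 = 79.4 → v = 8.91 m/s
t = (v − v₀)/a = (8.91 − 14.4)/-1.6 = 3.43 s

Phase 4 (constant speed): v₀ = 8.91 m/s, a = 0 m/s².
v = v₀ + at = 8.91 + (0)(11) = 8.91 m/s
Δx = v₀t + ½at² = 8.91·11 + 0.5·0·11² = 98.0 m
Final speed = 8.91 m/s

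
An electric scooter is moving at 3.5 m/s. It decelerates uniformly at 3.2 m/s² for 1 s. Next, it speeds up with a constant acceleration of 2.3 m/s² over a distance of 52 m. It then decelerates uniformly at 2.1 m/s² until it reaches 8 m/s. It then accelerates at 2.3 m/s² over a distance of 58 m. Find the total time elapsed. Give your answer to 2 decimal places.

Phase 1 (decelerating): v₀ = 3.50 m/s, a = -3.2 m/s².
v = v₀ + at = 3.50 + (-3.2)(1) = 0.300 m/s
Δx = v₀t + ½at² = 3.50·1 + 0.5·-3.2·1² = 1.90 m

Phase 2 (accelerating): v₀ = 0.300 m/s, a = 2.3 m/s².
v² = v₀² + 2aΔx = 0.300² + 2·2.3·52 = 239 → v = 15.5 m/s
t = (v − v₀)/a = (15.5 − 0.300)/2.3 = 6.60 s

Phase 3 (decelerating): v₀ = 15.5 m/s, a = -2.1 m/s².
v = v₀ + at → t = (8 − 15.5) / -2.1 = 3.56 s
v² = v₀² + 2aΔx → Δx = (8² − 15.5²)/(2·-2.1) = 41.7 m

Phase 4 (accelerating): v₀ = 8.00 m/s, a = 2.3 m/s².
v² = v₀² + 2aΔx = 8.00² + 2·2.3·58 = 331 → v = 18.2 m/s
t = (v − v₀)/a = (18.2 − 8.00)/2.3 = 4.43 s
Total time = 1.00 + 6.60 + 3.56 + 4.43 = 15.6 s

15.58 s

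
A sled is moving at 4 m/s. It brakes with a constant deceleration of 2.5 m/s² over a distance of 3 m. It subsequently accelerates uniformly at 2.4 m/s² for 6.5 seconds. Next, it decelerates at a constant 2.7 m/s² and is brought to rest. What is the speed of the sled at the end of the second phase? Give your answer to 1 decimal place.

16.6 m/s

Phase 1 (decelerating): v₀ = 4.00 m/s, a = -2.5 m/s².
v² = v₀² + 2aΔx = 4.00² + 2·-2.5·3 = 1.00 → v = 1.00 m/s
t = (v − v₀)/a = (1.00 − 4.00)/-2.5 = 1.20 s

Phase 2 (accelerating): v₀ = 1.00 m/s, a = 2.4 m/s².
v = v₀ + at = 1.00 + (2.4)(6.5) = 16.6 m/s
Δx = v₀t + ½at² = 1.00·6.5 + 0.5·2.4·6.5² = 57.2 m
Speed at end of phase 2 = 16.6 m/s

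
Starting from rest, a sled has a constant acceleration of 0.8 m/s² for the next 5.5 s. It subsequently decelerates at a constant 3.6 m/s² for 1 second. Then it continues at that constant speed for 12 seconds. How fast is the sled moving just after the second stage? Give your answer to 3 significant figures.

0.800 m/s

Phase 1 (accelerating): v₀ = 0 m/s, a = 0.8 m/s².
v = v₀ + at = 0 + (0.8)(5.5) = 4.40 m/s
Δx = v₀t + ½at² = 0·5.5 + 0.5·0.8·5.5² = 12.1 m

Phase 2 (decelerating): v₀ = 4.40 m/s, a = -3.6 m/s².
v = v₀ + at = 4.40 + (-3.6)(1) = 0.800 m/s
Δx = v₀t + ½at² = 4.40·1 + 0.5·-3.6·1² = 2.60 m
Speed at end of phase 2 = 0.800 m/s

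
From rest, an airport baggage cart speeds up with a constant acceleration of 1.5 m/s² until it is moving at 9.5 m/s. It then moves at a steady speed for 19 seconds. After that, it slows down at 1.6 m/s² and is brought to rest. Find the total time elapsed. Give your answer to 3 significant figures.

31.3 s

Phase 1 (accelerating): v₀ = 0 m/s, a = 1.5 m/s².
v = v₀ + at → t = (9.5 − 0) / 1.5 = 6.33 s
v² = v₀² + 2aΔx → Δx = (9.5² − 0²)/(2·1.5) = 30.1 m

Phase 2 (constant speed): v₀ = 9.50 m/s, a = 0 m/s².
v = v₀ + at = 9.50 + (0)(19) = 9.50 m/s
Δx = v₀t + ½at² = 9.50·19 + 0.5·0·19² = 180 m

Phase 3 (decelerating): v₀ = 9.50 m/s, a = -1.6 m/s².
v = v₀ + at → t = (0 − 9.50) / -1.6 = 5.94 s
v² = v₀² + 2aΔx → Δx = (0² − 9.50²)/(2·-1.6) = 28.2 m
Total time = 6.33 + 19.0 + 5.94 = 31.3 s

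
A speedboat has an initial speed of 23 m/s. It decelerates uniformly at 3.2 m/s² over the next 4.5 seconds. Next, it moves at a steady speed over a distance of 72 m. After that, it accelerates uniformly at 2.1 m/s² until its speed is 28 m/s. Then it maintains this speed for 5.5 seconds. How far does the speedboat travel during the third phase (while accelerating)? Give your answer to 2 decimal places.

169.06 m

Phase 1 (decelerating): v₀ = 23.0 m/s, a = -3.2 m/s².
v = v₀ + at = 23.0 + (-3.2)(4.5) = 8.60 m/s
Δx = v₀t + ½at² = 23.0·4.5 + 0.5·-3.2·4.5² = 71.1 m

Phase 2 (constant speed): v₀ = 8.60 m/s, a = 0 m/s².
Constant speed: t = d/v = 72/8.60 = 8.37 s

Phase 3 (accelerating): v₀ = 8.60 m/s, a = 2.1 m/s².
v = v₀ + at → t = (28 − 8.60) / 2.1 = 9.24 s
v² = v₀² + 2aΔx → Δx = (28² − 8.60²)/(2·2.1) = 169 m
Distance in phase 3 = 169 m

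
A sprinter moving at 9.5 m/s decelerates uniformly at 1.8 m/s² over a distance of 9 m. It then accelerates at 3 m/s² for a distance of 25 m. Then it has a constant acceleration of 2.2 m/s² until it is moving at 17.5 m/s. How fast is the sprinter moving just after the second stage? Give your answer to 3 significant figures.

14.4 m/s

Phase 1 (decelerating): v₀ = 9.50 m/s, a = -1.8 m/s².
v² = v₀² + 2aΔx = 9.50² + 2·-1.8·9 = 57.9 → v = 7.61 m/s
t = (v − v₀)/a = (7.61 − 9.50)/-1.8 = 1.05 s

Phase 2 (accelerating): v₀ = 7.61 m/s, a = 3 m/s².
v² = v₀² + 2aΔx = 7.61² + 2·3·25 = 208 → v = 14.4 m/s
t = (v − v₀)/a = (14.4 − 7.61)/3 = 2.27 s
Speed at end of phase 2 = 14.4 m/s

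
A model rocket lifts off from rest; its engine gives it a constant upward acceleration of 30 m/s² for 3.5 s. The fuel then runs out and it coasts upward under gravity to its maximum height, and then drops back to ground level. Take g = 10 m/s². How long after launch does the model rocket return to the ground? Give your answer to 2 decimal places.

Phase 1 (powered ascent): v₀ = 0 m/s, a = 30 m/s².
v = v₀ + at = 0 + (30)(3.5) = 105 m/s
Δx = v₀t + ½at² = 0·3.5 + 0.5·30·3.5² = 184 m

Phase 2 (coasting upward): v₀ = 105 m/s, a = -10 m/s².
v = v₀ + at → t = (0 − 105) / -10 = 10.5 s
v² = v₀² + 2aΔx → Δx = (0² − 105²)/(2·-10) = 551 m

Phase 3 (free fall): v₀ = 0 m/s, a = -10 m/s².
Falls 735 m from rest: t = √(2·735/10) = 12.1 s; v = g·t = 121 m/s.
Total time = 3.50 + 10.5 + 12.1 = 26.1 s

26.12 s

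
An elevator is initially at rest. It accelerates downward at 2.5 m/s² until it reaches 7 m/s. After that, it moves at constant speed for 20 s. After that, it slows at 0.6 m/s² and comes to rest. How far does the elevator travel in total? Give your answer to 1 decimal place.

190.6 m

Phase 1 (accelerating): v₀ = 0 m/s, a = 2.5 m/s².
v = v₀ + at → t = (7 − 0) / 2.5 = 2.80 s
v² = v₀² + 2aΔx → Δx = (7² − 0²)/(2·2.5) = 9.80 m

Phase 2 (constant speed): v₀ = 7.00 m/s, a = 0 m/s².
v = v₀ + at = 7.00 + (0)(20) = 7.00 m/s
Δx = v₀t + ½at² = 7.00·20 + 0.5·0·20² = 140 m

Phase 3 (decelerating): v₀ = 7.00 m/s, a = -0.6 m/s².
v = v₀ + at → t = (0 − 7.00) / -0.6 = 11.7 s
v² = v₀² + 2aΔx → Δx = (0² − 7.00²)/(2·-0.6) = 40.8 m
Total distance = 9.80 + 140 + 40.8 = 191 m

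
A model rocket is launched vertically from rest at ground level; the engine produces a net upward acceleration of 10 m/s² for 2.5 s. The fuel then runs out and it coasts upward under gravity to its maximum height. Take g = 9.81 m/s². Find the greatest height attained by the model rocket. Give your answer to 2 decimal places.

63.11 m

Phase 1 (powered ascent): v₀ = 0 m/s, a = 10 m/s².
v = v₀ + at = 0 + (10)(2.5) = 25.0 m/s
Δx = v₀t + ½at² = 0·2.5 + 0.5·10·2.5² = 31.2 m

Phase 2 (coasting upward): v₀ = 25.0 m/s, a = -9.81 m/s².
v = v₀ + at → t = (0 − 25.0) / -9.81 = 2.55 s
v² = v₀² + 2aΔx → Δx = (0² − 25.0²)/(2·-9.81) = 31.9 m
Maximum height = 31.2 + 31.9 = 63.1 m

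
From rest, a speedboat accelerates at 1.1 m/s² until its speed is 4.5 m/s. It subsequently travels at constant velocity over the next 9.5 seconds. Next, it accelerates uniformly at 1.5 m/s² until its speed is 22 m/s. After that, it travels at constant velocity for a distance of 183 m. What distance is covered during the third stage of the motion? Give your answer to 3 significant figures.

155 m

Phase 1 (accelerating): v₀ = 0 m/s, a = 1.1 m/s².
v = v₀ + at → t = (4.5 − 0) / 1.1 = 4.09 s
v² = v₀² + 2aΔx → Δx = (4.5² − 0²)/(2·1.1) = 9.20 m

Phase 2 (constant speed): v₀ = 4.50 m/s, a = 0 m/s².
v = v₀ + at = 4.50 + (0)(9.5) = 4.50 m/s
Δx = v₀t + ½at² = 4.50·9.5 + 0.5·0·9.5² = 42.8 m

Phase 3 (accelerating): v₀ = 4.50 m/s, a = 1.5 m/s².
v = v₀ + at → t = (22 − 4.50) / 1.5 = 11.7 s
v² = v₀² + 2aΔx → Δx = (22² − 4.50²)/(2·1.5) = 155 m
Distance in phase 3 = 155 m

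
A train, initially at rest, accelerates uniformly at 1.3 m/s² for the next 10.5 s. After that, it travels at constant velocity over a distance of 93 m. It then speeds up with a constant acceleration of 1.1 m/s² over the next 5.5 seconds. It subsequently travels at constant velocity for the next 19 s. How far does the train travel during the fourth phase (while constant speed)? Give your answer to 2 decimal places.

374.30 m

Phase 1 (accelerating): v₀ = 0 m/s, a = 1.3 m/s².
v = v₀ + at = 0 + (1.3)(10.5) = 13.7 m/s
Δx = v₀t + ½at² = 0·10.5 + 0.5·1.3·10.5² = 71.7 m

Phase 2 (constant speed): v₀ = 13.7 m/s, a = 0 m/s².
Constant speed: t = d/v = 93/13.7 = 6.81 s

Phase 3 (accelerating): v₀ = 13.7 m/s, a = 1.1 m/s².
v = v₀ + at = 13.7 + (1.1)(5.5) = 19.7 m/s
Δx = v₀t + ½at² = 13.7·5.5 + 0.5·1.1·5.5² = 91.7 m

Phase 4 (constant speed): v₀ = 19.7 m/s, a = 0 m/s².
v = v₀ + at = 19.7 + (0)(19) = 19.7 m/s
Δx = v₀t + ½at² = 19.7·19 + 0.5·0·19² = 374 m
Distance in phase 4 = 374 m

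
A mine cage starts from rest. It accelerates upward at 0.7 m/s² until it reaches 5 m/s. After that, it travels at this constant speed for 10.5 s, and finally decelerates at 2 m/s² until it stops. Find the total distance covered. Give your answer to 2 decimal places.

76.61 m

Phase 1 (accelerating): v₀ = 0 m/s, a = 0.7 m/s².
v = v₀ + at → t = (5 − 0) / 0.7 = 7.14 s
v² = v₀² + 2aΔx → Δx = (5² − 0²)/(2·0.7) = 17.9 m

Phase 2 (constant speed): v₀ = 5.00 m/s, a = 0 m/s².
v = v₀ + at = 5.00 + (0)(10.5) = 5.00 m/s
Δx = v₀t + ½at² = 5.00·10.5 + 0.5·0·10.5² = 52.5 m

Phase 3 (decelerating): v₀ = 5.00 m/s, a = -2 m/s².
v = v₀ + at → t = (0 − 5.00) / -2 = 2.50 s
v² = v₀² + 2aΔx → Δx = (0² − 5.00²)/(2·-2) = 6.25 m
Total distance = 17.9 + 52.5 + 6.25 = 76.6 m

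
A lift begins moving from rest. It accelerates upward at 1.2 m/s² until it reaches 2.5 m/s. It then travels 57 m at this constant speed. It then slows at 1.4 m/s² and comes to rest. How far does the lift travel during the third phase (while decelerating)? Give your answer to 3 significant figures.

2.23 m

Phase 1 (accelerating): v₀ = 0 m/s, a = 1.2 m/s².
v = v₀ + at → t = (2.5 − 0) / 1.2 = 2.08 s
v² = v₀² + 2aΔx → Δx = (2.5² − 0²)/(2·1.2) = 2.60 m

Phase 2 (constant speed): v₀ = 2.50 m/s, a = 0 m/s².
Constant speed: t = d/v = 57/2.50 = 22.8 s

Phase 3 (decelerating): v₀ = 2.50 m/s, a = -1.4 m/s².
v = v₀ + at → t = (0 − 2.50) / -1.4 = 1.79 s
v² = v₀² + 2aΔx → Δx = (0² − 2.50²)/(2·-1.4) = 2.23 m
Distance in phase 3 = 2.23 m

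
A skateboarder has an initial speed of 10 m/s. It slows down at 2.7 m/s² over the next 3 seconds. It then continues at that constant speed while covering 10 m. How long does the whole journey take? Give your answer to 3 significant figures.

8.26 s

Phase 1 (decelerating): v₀ = 10.0 m/s, a = -2.7 m/s².
v = v₀ + at = 10.0 + (-2.7)(3) = 1.90 m/s
Δx = v₀t + ½at² = 10.0·3 + 0.5·-2.7·3² = 17.8 m

Phase 2 (constant speed): v₀ = 1.90 m/s, a = 0 m/s².
Constant speed: t = d/v = 10/1.90 = 5.26 s
Total time = 3.00 + 5.26 = 8.26 s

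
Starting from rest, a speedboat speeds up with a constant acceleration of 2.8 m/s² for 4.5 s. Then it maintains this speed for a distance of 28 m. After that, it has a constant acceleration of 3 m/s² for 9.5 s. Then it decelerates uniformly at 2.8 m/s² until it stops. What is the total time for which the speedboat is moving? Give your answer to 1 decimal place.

Phase 1 (accelerating): v₀ = 0 m/s, a = 2.8 m/s².
v = v₀ + at = 0 + (2.8)(4.5) = 12.6 m/s
Δx = v₀t + ½at² = 0·4.5 + 0.5·2.8·4.5² = 28.3 m

Phase 2 (constant speed): v₀ = 12.6 m/s, a = 0 m/s².
Constant speed: t = d/v = 28/12.6 = 2.22 s

Phase 3 (accelerating): v₀ = 12.6 m/s, a = 3 m/s².
v = v₀ + at = 12.6 + (3)(9.5) = 41.1 m/s
Δx = v₀t + ½at² = 12.6·9.5 + 0.5·3·9.5² = 255 m

Phase 4 (decelerating): v₀ = 41.1 m/s, a = -2.8 m/s².
v = v₀ + at → t = (0 − 41.1) / -2.8 = 14.7 s
v² = v₀² + 2aΔx → Δx = (0² − 41.1²)/(2·-2.8) = 302 m
Total time = 4.50 + 2.22 + 9.50 + 14.7 = 30.9 s

30.9 s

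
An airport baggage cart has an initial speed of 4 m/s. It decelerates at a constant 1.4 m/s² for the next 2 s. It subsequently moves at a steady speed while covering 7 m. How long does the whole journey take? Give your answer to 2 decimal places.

Phase 1 (decelerating): v₀ = 4.00 m/s, a = -1.4 m/s².
v = v₀ + at = 4.00 + (-1.4)(2) = 1.20 m/s
Δx = v₀t + ½at² = 4.00·2 + 0.5·-1.4·2² = 5.20 m

Phase 2 (constant speed): v₀ = 1.20 m/s, a = 0 m/s².
Constant speed: t = d/v = 7/1.20 = 5.83 s
Total time = 2.00 + 5.83 = 7.83 s

7.83 s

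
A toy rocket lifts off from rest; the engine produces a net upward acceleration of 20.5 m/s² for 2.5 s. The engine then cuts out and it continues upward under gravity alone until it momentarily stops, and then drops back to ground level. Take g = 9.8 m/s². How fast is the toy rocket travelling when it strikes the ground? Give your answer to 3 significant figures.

62.3 m/s

Phase 1 (powered ascent): v₀ = 0 m/s, a = 20.5 m/s².
v = v₀ + at = 0 + (20.5)(2.5) = 51.2 m/s
Δx = v₀t + ½at² = 0·2.5 + 0.5·20.5·2.5² = 64.1 m

Phase 2 (coasting upward): v₀ = 51.2 m/s, a = -9.8 m/s².
v = v₀ + at → t = (0 − 51.2) / -9.8 = 5.23 s
v² = v₀² + 2aΔx → Δx = (0² − 51.2²)/(2·-9.8) = 134 m

Phase 3 (free fall): v₀ = 0 m/s, a = -9.8 m/s².
Falls 198 m from rest: t = √(2·198/9.8) = 6.36 s; v = g·t = 62.3 m/s.
Impact speed = 62.3 m/s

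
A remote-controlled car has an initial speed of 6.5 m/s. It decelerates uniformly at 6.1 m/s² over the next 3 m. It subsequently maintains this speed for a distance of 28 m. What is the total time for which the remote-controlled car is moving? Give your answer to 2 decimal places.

Phase 1 (decelerating): v₀ = 6.50 m/s, a = -6.1 m/s².
v² = v₀² + 2aΔx = 6.50² + 2·-6.1·3 = 5.65 → v = 2.38 m/s
t = (v − v₀)/a = (2.38 − 6.50)/-6.1 = 0.676 s

Phase 2 (constant speed): v₀ = 2.38 m/s, a = 0 m/s².
Constant speed: t = d/v = 28/2.38 = 11.8 s
Total time = 0.676 + 11.8 = 12.5 s

12.46 s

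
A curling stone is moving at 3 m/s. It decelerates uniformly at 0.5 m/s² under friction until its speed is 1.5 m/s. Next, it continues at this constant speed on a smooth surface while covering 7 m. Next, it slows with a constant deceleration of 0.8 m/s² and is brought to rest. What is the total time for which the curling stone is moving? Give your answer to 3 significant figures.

9.54 s

Phase 1 (decelerating): v₀ = 3.00 m/s, a = -0.5 m/s².
v = v₀ + at → t = (1.5 − 3.00) / -0.5 = 3.00 s
v² = v₀² + 2aΔx → Δx = (1.5² − 3.00²)/(2·-0.5) = 6.75 m

Phase 2 (constant speed): v₀ = 1.50 m/s, a = 0 m/s².
Constant speed: t = d/v = 7/1.50 = 4.67 s

Phase 3 (decelerating): v₀ = 1.50 m/s, a = -0.8 m/s².
v = v₀ + at → t = (0 − 1.50) / -0.8 = 1.88 s
v² = v₀² + 2aΔx → Δx = (0² − 1.50²)/(2·-0.8) = 1.41 m
Total time = 3.00 + 4.67 + 1.88 = 9.54 s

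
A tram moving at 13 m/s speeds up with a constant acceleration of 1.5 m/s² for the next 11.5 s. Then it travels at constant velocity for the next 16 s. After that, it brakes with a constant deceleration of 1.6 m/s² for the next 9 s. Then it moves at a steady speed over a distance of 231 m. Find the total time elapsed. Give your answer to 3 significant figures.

51.1 s

Phase 1 (accelerating): v₀ = 13.0 m/s, a = 1.5 m/s².
v = v₀ + at = 13.0 + (1.5)(11.5) = 30.2 m/s
Δx = v₀t + ½at² = 13.0·11.5 + 0.5·1.5·11.5² = 249 m

Phase 2 (constant speed): v₀ = 30.2 m/s, a = 0 m/s².
v = v₀ + at = 30.2 + (0)(16) = 30.2 m/s
Δx = v₀t + ½at² = 30.2·16 + 0.5·0·16² = 484 m

Phase 3 (decelerating): v₀ = 30.2 m/s, a = -1.6 m/s².
v = v₀ + at = 30.2 + (-1.6)(9) = 15.8 m/s
Δx = v₀t + ½at² = 30.2·9 + 0.5·-1.6·9² = 207 m

Phase 4 (constant speed): v₀ = 15.8 m/s, a = 0 m/s².
Constant speed: t = d/v = 231/15.8 = 14.6 s
Total time = 11.5 + 16.0 + 9.00 + 14.6 = 51.1 s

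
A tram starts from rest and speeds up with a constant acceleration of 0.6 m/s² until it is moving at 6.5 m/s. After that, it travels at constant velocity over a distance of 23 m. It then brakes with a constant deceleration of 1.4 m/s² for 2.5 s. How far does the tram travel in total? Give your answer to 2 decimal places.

70.08 m

Phase 1 (accelerating): v₀ = 0 m/s, a = 0.6 m/s².
v = v₀ + at → t = (6.5 − 0) / 0.6 = 10.8 s
v² = v₀² + 2aΔx → Δx = (6.5² − 0²)/(2·0.6) = 35.2 m

Phase 2 (constant speed): v₀ = 6.50 m/s, a = 0 m/s².
Constant speed: t = d/v = 23/6.50 = 3.54 s

Phase 3 (decelerating): v₀ = 6.50 m/s, a = -1.4 m/s².
v = v₀ + at = 6.50 + (-1.4)(2.5) = 3.00 m/s
Δx = v₀t + ½at² = 6.50·2.5 + 0.5·-1.4·2.5² = 11.9 m
Total distance = 35.2 + 23.0 + 11.9 = 70.1 m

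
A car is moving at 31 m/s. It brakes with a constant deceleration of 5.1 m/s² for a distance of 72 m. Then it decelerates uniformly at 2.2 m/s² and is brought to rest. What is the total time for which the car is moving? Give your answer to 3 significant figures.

9.97 s

Phase 1 (decelerating): v₀ = 31.0 m/s, a = -5.1 m/s².
v² = v₀² + 2aΔx = 31.0² + 2·-5.1·72 = 227 → v = 15.1 m/s
t = (v − v₀)/a = (15.1 − 31.0)/-5.1 = 3.13 s

Phase 2 (decelerating): v₀ = 15.1 m/s, a = -2.2 m/s².
v = v₀ + at → t = (0 − 15.1) / -2.2 = 6.84 s
v² = v₀² + 2aΔx → Δx = (0² − 15.1²)/(2·-2.2) = 51.5 m
Total time = 3.13 + 6.84 = 9.97 s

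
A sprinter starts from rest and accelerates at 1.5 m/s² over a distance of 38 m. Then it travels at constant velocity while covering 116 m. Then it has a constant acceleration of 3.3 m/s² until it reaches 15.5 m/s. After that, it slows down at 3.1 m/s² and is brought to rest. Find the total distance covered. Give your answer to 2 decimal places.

Phase 1 (accelerating): v₀ = 0 m/s, a = 1.5 m/s².
v² = v₀² + 2aΔx = 0² + 2·1.5·38 = 114 → v = 10.7 m/s
t = (v − v₀)/a = (10.7 − 0)/1.5 = 7.12 s

Phase 2 (constant speed): v₀ = 10.7 m/s, a = 0 m/s².
Constant speed: t = d/v = 116/10.7 = 10.9 s

Phase 3 (accelerating): v₀ = 10.7 m/s, a = 3.3 m/s².
v = v₀ + at → t = (15.5 − 10.7) / 3.3 = 1.46 s
v² = v₀² + 2aΔx → Δx = (15.5² − 10.7²)/(2·3.3) = 19.1 m

Phase 4 (decelerating): v₀ = 15.5 m/s, a = -3.1 m/s².
v = v₀ + at → t = (0 − 15.5) / -3.1 = 5.00 s
v² = v₀² + 2aΔx → Δx = (0² − 15.5²)/(2·-3.1) = 38.8 m
Total distance = 38.0 + 116 + 19.1 + 38.8 = 212 m

211.88 m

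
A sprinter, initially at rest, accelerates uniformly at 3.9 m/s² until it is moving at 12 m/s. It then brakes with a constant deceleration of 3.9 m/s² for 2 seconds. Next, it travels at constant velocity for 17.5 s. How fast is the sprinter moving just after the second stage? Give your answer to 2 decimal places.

Phase 1 (accelerating): v₀ = 0 m/s, a = 3.9 m/s².
v = v₀ + at → t = (12 − 0) / 3.9 = 3.08 s
v² = v₀² + 2aΔx → Δx = (12² − 0²)/(2·3.9) = 18.5 m

Phase 2 (decelerating): v₀ = 12.0 m/s, a = -3.9 m/s².
v = v₀ + at = 12.0 + (-3.9)(2) = 4.20 m/s
Δx = v₀t + ½at² = 12.0·2 + 0.5·-3.9·2² = 16.2 m
Speed at end of phase 2 = 4.20 m/s

4.20 m/s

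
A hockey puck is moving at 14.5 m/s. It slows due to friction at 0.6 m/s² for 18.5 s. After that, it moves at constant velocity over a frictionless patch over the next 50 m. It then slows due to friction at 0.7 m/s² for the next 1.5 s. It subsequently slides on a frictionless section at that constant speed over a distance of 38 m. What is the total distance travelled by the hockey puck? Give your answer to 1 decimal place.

Phase 1 (decelerating): v₀ = 14.5 m/s, a = -0.6 m/s².
v = v₀ + at = 14.5 + (-0.6)(18.5) = 3.40 m/s
Δx = v₀t + ½at² = 14.5·18.5 + 0.5·-0.6·18.5² = 166 m

Phase 2 (constant speed): v₀ = 3.40 m/s, a = 0 m/s².
Constant speed: t = d/v = 50/3.40 = 14.7 s

Phase 3 (decelerating): v₀ = 3.40 m/s, a = -0.7 m/s².
v = v₀ + at = 3.40 + (-0.7)(1.5) = 2.35 m/s
Δx = v₀t + ½at² = 3.40·1.5 + 0.5·-0.7·1.5² = 4.31 m

Phase 4 (constant speed): v₀ = 2.35 m/s, a = 0 m/s².
Constant speed: t = d/v = 38/2.35 = 16.2 s
Total distance = 166 + 50.0 + 4.31 + 38.0 = 258 m

257.9 m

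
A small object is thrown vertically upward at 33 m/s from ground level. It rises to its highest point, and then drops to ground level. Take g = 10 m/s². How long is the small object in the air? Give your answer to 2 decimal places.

Phase 1 (rising): v₀ = 33.0 m/s, a = -10 m/s².
v = v₀ + at → t = (0 − 33.0) / -10 = 3.30 s
v² = v₀² + 2aΔx → Δx = (0² − 33.0²)/(2·-10) = 54.5 m

Phase 2 (falling): v₀ = 0 m/s, a = -10 m/s².
Falls 54.5 m from rest: t = √(2·54.5/10) = 3.30 s; v = g·t = 33.0 m/s.
Total time = 3.30 + 3.30 = 6.60 s

6.60 s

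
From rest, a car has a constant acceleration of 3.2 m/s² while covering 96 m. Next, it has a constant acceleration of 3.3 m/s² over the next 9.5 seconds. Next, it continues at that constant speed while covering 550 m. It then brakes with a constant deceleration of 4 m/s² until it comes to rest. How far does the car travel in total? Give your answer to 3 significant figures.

Phase 1 (accelerating): v₀ = 0 m/s, a = 3.2 m/s².
v² = v₀² + 2aΔx = 0² + 2·3.2·96 = 614 → v = 24.8 m/s
t = (v − v₀)/a = (24.8 − 0)/3.2 = 7.75 s

Phase 2 (accelerating): v₀ = 24.8 m/s, a = 3.3 m/s².
v = v₀ + at = 24.8 + (3.3)(9.5) = 56.1 m/s
Δx = v₀t + ½at² = 24.8·9.5 + 0.5·3.3·9.5² = 384 m

Phase 3 (constant speed): v₀ = 56.1 m/s, a = 0 m/s².
Constant speed: t = d/v = 550/56.1 = 9.80 s

Phase 4 (decelerating): v₀ = 56.1 m/s, a = -4 m/s².
v = v₀ + at → t = (0 − 56.1) / -4 = 14.0 s
v² = v₀² + 2aΔx → Δx = (0² − 56.1²)/(2·-4) = 394 m
Total distance = 96.0 + 384 + 550 + 394 = 1420 m

1420 m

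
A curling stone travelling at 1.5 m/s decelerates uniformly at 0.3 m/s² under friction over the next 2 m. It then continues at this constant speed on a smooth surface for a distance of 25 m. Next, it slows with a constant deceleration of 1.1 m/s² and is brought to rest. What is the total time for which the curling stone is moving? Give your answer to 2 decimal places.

26.91 s

Phase 1 (decelerating): v₀ = 1.50 m/s, a = -0.3 m/s².
v² = v₀² + 2aΔx = 1.50² + 2·-0.3·2 = 1.05 → v = 1.02 m/s
t = (v − v₀)/a = (1.02 − 1.50)/-0.3 = 1.58 s

Phase 2 (constant speed): v₀ = 1.02 m/s, a = 0 m/s².
Constant speed: t = d/v = 25/1.02 = 24.4 s

Phase 3 (decelerating): v₀ = 1.02 m/s, a = -1.1 m/s².
v = v₀ + at → t = (0 − 1.02) / -1.1 = 0.932 s
v² = v₀² + 2aΔx → Δx = (0² − 1.02²)/(2·-1.1) = 0.477 m
Total time = 1.58 + 24.4 + 0.932 = 26.9 s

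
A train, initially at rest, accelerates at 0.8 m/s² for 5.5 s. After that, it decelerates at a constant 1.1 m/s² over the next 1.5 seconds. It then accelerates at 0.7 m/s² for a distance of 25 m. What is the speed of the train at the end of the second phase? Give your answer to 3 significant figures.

Phase 1 (accelerating): v₀ = 0 m/s, a = 0.8 m/s².
v = v₀ + at = 0 + (0.8)(5.5) = 4.40 m/s
Δx = v₀t + ½at² = 0·5.5 + 0.5·0.8·5.5² = 12.1 m

Phase 2 (decelerating): v₀ = 4.40 m/s, a = -1.1 m/s².
v = v₀ + at = 4.40 + (-1.1)(1.5) = 2.75 m/s
Δx = v₀t + ½at² = 4.40·1.5 + 0.5·-1.1·1.5² = 5.36 m
Speed at end of phase 2 = 2.75 m/s

2.75 m/s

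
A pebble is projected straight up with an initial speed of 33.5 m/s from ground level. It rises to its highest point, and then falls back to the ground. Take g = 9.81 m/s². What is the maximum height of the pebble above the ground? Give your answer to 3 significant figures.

Phase 1 (rising): v₀ = 33.5 m/s, a = -9.81 m/s².
v = v₀ + at → t = (0 − 33.5) / -9.81 = 3.41 s
v² = v₀² + 2aΔx → Δx = (0² − 33.5²)/(2·-9.81) = 57.2 m
Maximum height = 57.2 m

57.2 m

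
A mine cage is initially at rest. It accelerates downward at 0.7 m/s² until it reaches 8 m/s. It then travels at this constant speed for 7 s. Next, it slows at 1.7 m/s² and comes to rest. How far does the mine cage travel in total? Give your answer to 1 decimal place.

120.5 m

Phase 1 (accelerating): v₀ = 0 m/s, a = 0.7 m/s².
v = v₀ + at → t = (8 − 0) / 0.7 = 11.4 s
v² = v₀² + 2aΔx → Δx = (8² − 0²)/(2·0.7) = 45.7 m

Phase 2 (constant speed): v₀ = 8.00 m/s, a = 0 m/s².
v = v₀ + at = 8.00 + (0)(7) = 8.00 m/s
Δx = v₀t + ½at² = 8.00·7 + 0.5·0·7² = 56.0 m

Phase 3 (decelerating): v₀ = 8.00 m/s, a = -1.7 m/s².
v = v₀ + at → t = (0 − 8.00) / -1.7 = 4.71 s
v² = v₀² + 2aΔx → Δx = (0² − 8.00²)/(2·-1.7) = 18.8 m
Total distance = 45.7 + 56.0 + 18.8 = 121 m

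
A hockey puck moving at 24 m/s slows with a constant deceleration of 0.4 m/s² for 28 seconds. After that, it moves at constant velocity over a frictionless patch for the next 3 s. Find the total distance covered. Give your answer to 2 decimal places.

Phase 1 (decelerating): v₀ = 24.0 m/s, a = -0.4 m/s².
v = v₀ + at = 24.0 + (-0.4)(28) = 12.8 m/s
Δx = v₀t + ½at² = 24.0·28 + 0.5·-0.4·28² = 515 m

Phase 2 (constant speed): v₀ = 12.8 m/s, a = 0 m/s².
v = v₀ + at = 12.8 + (0)(3) = 12.8 m/s
Δx = v₀t + ½at² = 12.8·3 + 0.5·0·3² = 38.4 m
Total distance = 515 + 38.4 = 554 m

553.60 m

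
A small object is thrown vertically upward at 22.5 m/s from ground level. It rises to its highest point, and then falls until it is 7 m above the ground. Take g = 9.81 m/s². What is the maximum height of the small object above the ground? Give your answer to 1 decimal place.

25.8 m

Phase 1 (rising): v₀ = 22.5 m/s, a = -9.81 m/s².
v = v₀ + at → t = (0 − 22.5) / -9.81 = 2.29 s
v² = v₀² + 2aΔx → Δx = (0² − 22.5²)/(2·-9.81) = 25.8 m
Maximum height = 25.8 m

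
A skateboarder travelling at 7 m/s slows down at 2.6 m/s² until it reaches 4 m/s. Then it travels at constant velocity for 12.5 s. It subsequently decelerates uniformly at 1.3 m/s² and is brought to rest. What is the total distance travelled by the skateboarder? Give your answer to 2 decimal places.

62.50 m

Phase 1 (decelerating): v₀ = 7.00 m/s, a = -2.6 m/s².
v = v₀ + at → t = (4 − 7.00) / -2.6 = 1.15 s
v² = v₀² + 2aΔx → Δx = (4² − 7.00²)/(2·-2.6) = 6.35 m

Phase 2 (constant speed): v₀ = 4.00 m/s, a = 0 m/s².
v = v₀ + at = 4.00 + (0)(12.5) = 4.00 m/s
Δx = v₀t + ½at² = 4.00·12.5 + 0.5·0·12.5² = 50.0 m

Phase 3 (decelerating): v₀ = 4.00 m/s, a = -1.3 m/s².
v = v₀ + at → t = (0 − 4.00) / -1.3 = 3.08 s
v² = v₀² + 2aΔx → Δx = (0² − 4.00²)/(2·-1.3) = 6.15 m
Total distance = 6.35 + 50.0 + 6.15 = 62.5 m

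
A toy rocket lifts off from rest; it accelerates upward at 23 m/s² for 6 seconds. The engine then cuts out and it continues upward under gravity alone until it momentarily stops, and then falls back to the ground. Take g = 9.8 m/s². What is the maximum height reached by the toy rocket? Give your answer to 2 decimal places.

Phase 1 (powered ascent): v₀ = 0 m/s, a = 23 m/s².
v = v₀ + at = 0 + (23)(6) = 138 m/s
Δx = v₀t + ½at² = 0·6 + 0.5·23·6² = 414 m

Phase 2 (coasting upward): v₀ = 138 m/s, a = -9.8 m/s².
v = v₀ + at → t = (0 − 138) / -9.8 = 14.1 s
v² = v₀² + 2aΔx → Δx = (0² − 138²)/(2·-9.8) = 972 m
Maximum height = 414 + 972 = 1390 m

1385.63 m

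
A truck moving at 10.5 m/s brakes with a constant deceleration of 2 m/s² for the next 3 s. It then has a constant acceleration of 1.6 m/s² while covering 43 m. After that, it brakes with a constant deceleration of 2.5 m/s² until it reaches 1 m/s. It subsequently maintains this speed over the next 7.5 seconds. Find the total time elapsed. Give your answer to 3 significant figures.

20.2 s

Phase 1 (decelerating): v₀ = 10.5 m/s, a = -2 m/s².
v = v₀ + at = 10.5 + (-2)(3) = 4.50 m/s
Δx = v₀t + ½at² = 10.5·3 + 0.5·-2·3² = 22.5 m

Phase 2 (accelerating): v₀ = 4.50 m/s, a = 1.6 m/s².
v² = v₀² + 2aΔx = 4.50² + 2·1.6·43 = 158 → v = 12.6 m/s
t = (v − v₀)/a = (12.6 − 4.50)/1.6 = 5.04 s

Phase 3 (decelerating): v₀ = 12.6 m/s, a = -2.5 m/s².
v = v₀ + at → t = (1 − 12.6) / -2.5 = 4.63 s
v² = v₀² + 2aΔx → Δx = (1² − 12.6²)/(2·-2.5) = 31.4 m

Phase 4 (constant speed): v₀ = 1.00 m/s, a = 0 m/s².
v = v₀ + at = 1.00 + (0)(7.5) = 1.00 m/s
Δx = v₀t + ½at² = 1.00·7.5 + 0.5·0·7.5² = 7.50 m
Total time = 3.00 + 5.04 + 4.63 + 7.50 = 20.2 s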